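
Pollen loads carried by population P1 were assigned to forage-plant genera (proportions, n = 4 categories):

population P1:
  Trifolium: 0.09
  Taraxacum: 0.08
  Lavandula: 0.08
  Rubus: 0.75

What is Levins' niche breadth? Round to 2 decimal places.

Σpᵢ² = 0.09² + 0.08² + 0.08² + 0.75² = 0.0081 + 0.0064 + 0.0064 + 0.5625 = 0.5834
B = 1 / 0.5834 = 1.7141

1.71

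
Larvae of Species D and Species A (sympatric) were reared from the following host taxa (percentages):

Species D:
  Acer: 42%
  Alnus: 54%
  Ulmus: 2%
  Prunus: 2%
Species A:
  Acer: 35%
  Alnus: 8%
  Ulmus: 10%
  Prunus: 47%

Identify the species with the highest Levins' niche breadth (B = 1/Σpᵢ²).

Convert percentages to proportions (divide by 100).
Σp_Dᵢ² = 0.42² + 0.54² + 0.02² + 0.02² = 0.1764 + 0.2916 + 0.0004 + 0.0004 = 0.4688
B_D = 1 / 0.4688 = 2.1331
Σp_Aᵢ² = 0.35² + 0.08² + 0.10² + 0.47² = 0.1225 + 0.0064 + 0.0100 + 0.2209 = 0.3598
B_A = 1 / 0.3598 = 2.7793
Highest B → broadest niche (most generalist): Species A (B = 2.78).

Species A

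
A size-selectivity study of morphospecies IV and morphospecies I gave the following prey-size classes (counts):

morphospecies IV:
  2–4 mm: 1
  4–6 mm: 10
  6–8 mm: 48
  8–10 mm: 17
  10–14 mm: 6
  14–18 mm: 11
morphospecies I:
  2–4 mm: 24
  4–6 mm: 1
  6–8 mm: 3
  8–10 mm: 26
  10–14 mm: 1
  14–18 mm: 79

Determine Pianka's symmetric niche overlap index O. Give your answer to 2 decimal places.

Proportions for morphospecies IV (n=93): 1/93=0.0108, 10/93=0.1075, 48/93=0.5161, 17/93=0.1828, 6/93=0.0645, 11/93=0.1183
Proportions for morphospecies I (n=134): 24/134=0.1791, 1/134=0.0075, 3/134=0.0224, 26/134=0.1940, 1/134=0.0075, 79/134=0.5896
Σ p₁ᵢp₂ᵢ = 0.001934 + 0.000806 + 0.011561 + 0.035463 + 0.000484 + 0.069750 = 0.119998
Σp_1ᵢ² = 0.0108² + 0.1075² + 0.5161² + 0.1828² + 0.0645² + 0.1183² = 0.000117 + 0.011556 + 0.266359 + 0.033416 + 0.004160 + 0.013995 = 0.329603
Σp_2ᵢ² = 0.1791² + 0.0075² + 0.0224² + 0.1940² + 0.0075² + 0.5896² = 0.032077 + 0.000056 + 0.000502 + 0.037636 + 0.000056 + 0.347628 = 0.417955
O = 0.119998 / √(0.329603 × 0.417955) = 0.119998 / 0.3711593 = 0.3233

0.32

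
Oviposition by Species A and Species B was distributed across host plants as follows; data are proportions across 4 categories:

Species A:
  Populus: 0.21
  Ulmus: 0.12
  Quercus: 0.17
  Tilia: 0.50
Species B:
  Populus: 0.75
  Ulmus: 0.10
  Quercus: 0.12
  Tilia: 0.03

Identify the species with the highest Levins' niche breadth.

Σp_Aᵢ² = 0.21² + 0.12² + 0.17² + 0.50² = 0.0441 + 0.0144 + 0.0289 + 0.2500 = 0.3374
B_A = 1 / 0.3374 = 2.9638
Σp_Bᵢ² = 0.75² + 0.10² + 0.12² + 0.03² = 0.5625 + 0.0100 + 0.0144 + 0.0009 = 0.5878
B_B = 1 / 0.5878 = 1.7013
Highest B → broadest niche (most generalist): Species A (B = 2.96).

Species A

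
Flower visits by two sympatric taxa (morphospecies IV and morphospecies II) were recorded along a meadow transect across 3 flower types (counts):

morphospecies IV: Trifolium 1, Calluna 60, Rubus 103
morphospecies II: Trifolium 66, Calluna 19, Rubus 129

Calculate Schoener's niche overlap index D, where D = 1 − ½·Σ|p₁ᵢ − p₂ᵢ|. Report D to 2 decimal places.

Proportions for morphospecies IV (n=164): 1/164=0.0061, 60/164=0.3659, 103/164=0.6280
Proportions for morphospecies II (n=214): 66/214=0.3084, 19/214=0.0888, 129/214=0.6028
Σ|p₁ᵢ − p₂ᵢ| = 0.3023 + 0.2771 + 0.0252 = 0.6046
D = 1 − ½ × 0.6046 = 1 − 0.30230 = 0.69770

0.70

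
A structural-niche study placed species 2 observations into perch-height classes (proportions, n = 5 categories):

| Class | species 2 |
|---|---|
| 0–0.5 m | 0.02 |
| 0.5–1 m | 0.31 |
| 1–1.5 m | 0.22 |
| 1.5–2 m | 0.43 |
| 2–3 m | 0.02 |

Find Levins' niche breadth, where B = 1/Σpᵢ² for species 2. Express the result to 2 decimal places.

Σpᵢ² = 0.02² + 0.31² + 0.22² + 0.43² + 0.02² = 0.0004 + 0.0961 + 0.0484 + 0.1849 + 0.0004 = 0.3302
B = 1 / 0.3302 = 3.0285

3.03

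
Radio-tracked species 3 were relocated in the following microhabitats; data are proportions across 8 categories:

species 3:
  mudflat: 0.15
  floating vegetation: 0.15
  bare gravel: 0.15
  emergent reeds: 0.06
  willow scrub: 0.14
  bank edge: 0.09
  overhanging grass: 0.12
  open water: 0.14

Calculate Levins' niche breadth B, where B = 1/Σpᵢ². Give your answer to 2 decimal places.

Σpᵢ² = 0.15² + 0.15² + 0.15² + 0.06² + 0.14² + 0.09² + 0.12² + 0.14² = 0.0225 + 0.0225 + 0.0225 + 0.0036 + 0.0196 + 0.0081 + 0.0144 + 0.0196 = 0.1328
B = 1 / 0.1328 = 7.5301

7.53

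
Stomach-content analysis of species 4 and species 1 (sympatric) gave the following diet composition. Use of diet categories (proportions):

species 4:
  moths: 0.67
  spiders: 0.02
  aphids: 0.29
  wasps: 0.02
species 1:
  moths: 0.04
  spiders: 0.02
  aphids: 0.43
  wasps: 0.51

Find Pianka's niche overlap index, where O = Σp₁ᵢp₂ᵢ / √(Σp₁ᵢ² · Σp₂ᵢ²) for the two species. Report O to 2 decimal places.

Σ p₁ᵢp₂ᵢ = 0.0268 + 0.0004 + 0.1247 + 0.0102 = 0.1621
Σp_1ᵢ² = 0.67² + 0.02² + 0.29² + 0.02² = 0.4489 + 0.0004 + 0.0841 + 0.0004 = 0.5338
Σp_2ᵢ² = 0.04² + 0.02² + 0.43² + 0.51² = 0.0016 + 0.0004 + 0.1849 + 0.2601 = 0.4470
O = 0.1621 / √(0.5338 × 0.4470) = 0.1621 / 0.48848 = 0.3318

0.33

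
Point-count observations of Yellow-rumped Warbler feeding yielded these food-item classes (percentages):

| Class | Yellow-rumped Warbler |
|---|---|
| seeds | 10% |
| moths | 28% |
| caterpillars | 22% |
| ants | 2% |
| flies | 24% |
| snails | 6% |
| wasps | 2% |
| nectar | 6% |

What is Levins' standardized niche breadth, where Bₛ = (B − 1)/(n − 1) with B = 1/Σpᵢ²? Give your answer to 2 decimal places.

0.56

Convert percentages to proportions (divide by 100).
Σpᵢ² = 0.10² + 0.28² + 0.22² + 0.02² + 0.24² + 0.06² + 0.02² + 0.06² = 0.0100 + 0.0784 + 0.0484 + 0.0004 + 0.0576 + 0.0036 + 0.0004 + 0.0036 = 0.2024
B = 1 / 0.2024 = 4.9407
Bₛ = (B − 1)/(n − 1) = (4.9407 − 1)/(8 − 1) = 3.9407/7 = 0.5630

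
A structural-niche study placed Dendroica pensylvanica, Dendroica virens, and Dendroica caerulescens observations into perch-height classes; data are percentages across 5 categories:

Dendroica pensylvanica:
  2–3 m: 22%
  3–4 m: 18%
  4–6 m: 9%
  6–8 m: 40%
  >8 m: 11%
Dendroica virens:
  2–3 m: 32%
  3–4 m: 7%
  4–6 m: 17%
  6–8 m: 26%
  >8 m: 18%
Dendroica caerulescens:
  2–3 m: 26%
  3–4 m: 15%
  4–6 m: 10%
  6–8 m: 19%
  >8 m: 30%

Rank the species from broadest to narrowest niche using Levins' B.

Convert percentages to proportions (divide by 100).
Σp_pensᵢ² = 0.22² + 0.18² + 0.09² + 0.40² + 0.11² = 0.0484 + 0.0324 + 0.0081 + 0.1600 + 0.0121 = 0.2610
B_pens = 1 / 0.2610 = 3.8314
Σp_vireᵢ² = 0.32² + 0.07² + 0.17² + 0.26² + 0.18² = 0.1024 + 0.0049 + 0.0289 + 0.0676 + 0.0324 = 0.2362
B_vire = 1 / 0.2362 = 4.2337
Σp_caerᵢ² = 0.26² + 0.15² + 0.10² + 0.19² + 0.30² = 0.0676 + 0.0225 + 0.0100 + 0.0361 + 0.0900 = 0.2262
B_caer = 1 / 0.2262 = 4.4209
Ranking by B (broadest → narrowest): Dendroica caerulescens (4.42) > Dendroica virens (4.23) > Dendroica pensylvanica (3.83)

Dendroica caerulescens > Dendroica virens > Dendroica pensylvanica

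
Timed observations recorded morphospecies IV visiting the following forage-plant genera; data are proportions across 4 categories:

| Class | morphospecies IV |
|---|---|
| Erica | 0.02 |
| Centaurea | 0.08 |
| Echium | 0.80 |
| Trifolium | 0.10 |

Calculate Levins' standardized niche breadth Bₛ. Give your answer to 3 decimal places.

0.174

Σpᵢ² = 0.02² + 0.08² + 0.80² + 0.10² = 0.0004 + 0.0064 + 0.6400 + 0.0100 = 0.6568
B = 1 / 0.6568 = 1.52253
Bₛ = (B − 1)/(n − 1) = (1.52253 − 1)/(4 − 1) = 0.52253/3 = 0.17418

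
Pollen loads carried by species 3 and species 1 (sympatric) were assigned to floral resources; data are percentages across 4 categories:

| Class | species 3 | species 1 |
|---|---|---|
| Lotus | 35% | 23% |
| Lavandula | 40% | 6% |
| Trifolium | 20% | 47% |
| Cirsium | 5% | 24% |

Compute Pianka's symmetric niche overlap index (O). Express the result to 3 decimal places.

0.638

Convert percentages to proportions (divide by 100).
Σ p₁ᵢp₂ᵢ = 0.0805 + 0.0240 + 0.0940 + 0.0120 = 0.2105
Σp_1ᵢ² = 0.35² + 0.40² + 0.20² + 0.05² = 0.1225 + 0.1600 + 0.0400 + 0.0025 = 0.3250
Σp_2ᵢ² = 0.23² + 0.06² + 0.47² + 0.24² = 0.0529 + 0.0036 + 0.2209 + 0.0576 = 0.3350
O = 0.2105 / √(0.3250 × 0.3350) = 0.2105 / 0.329962 = 0.63795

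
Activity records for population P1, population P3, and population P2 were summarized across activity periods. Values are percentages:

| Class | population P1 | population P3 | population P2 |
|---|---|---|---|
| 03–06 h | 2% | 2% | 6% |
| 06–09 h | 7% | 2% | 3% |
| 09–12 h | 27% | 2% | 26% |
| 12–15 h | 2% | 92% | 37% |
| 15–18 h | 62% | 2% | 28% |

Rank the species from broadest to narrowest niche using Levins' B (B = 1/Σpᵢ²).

population P2 > population P1 > population P3

Convert percentages to proportions (divide by 100).
Σp_P1ᵢ² = 0.02² + 0.07² + 0.27² + 0.02² + 0.62² = 0.0004 + 0.0049 + 0.0729 + 0.0004 + 0.3844 = 0.4630
B_P1 = 1 / 0.4630 = 2.1598
Σp_P3ᵢ² = 0.02² + 0.02² + 0.02² + 0.92² + 0.02² = 0.0004 + 0.0004 + 0.0004 + 0.8464 + 0.0004 = 0.8480
B_P3 = 1 / 0.8480 = 1.1792
Σp_P2ᵢ² = 0.06² + 0.03² + 0.26² + 0.37² + 0.28² = 0.0036 + 0.0009 + 0.0676 + 0.1369 + 0.0784 = 0.2874
B_P2 = 1 / 0.2874 = 3.4795
Ranking by B (broadest → narrowest): population P2 (3.48) > population P1 (2.16) > population P3 (1.18)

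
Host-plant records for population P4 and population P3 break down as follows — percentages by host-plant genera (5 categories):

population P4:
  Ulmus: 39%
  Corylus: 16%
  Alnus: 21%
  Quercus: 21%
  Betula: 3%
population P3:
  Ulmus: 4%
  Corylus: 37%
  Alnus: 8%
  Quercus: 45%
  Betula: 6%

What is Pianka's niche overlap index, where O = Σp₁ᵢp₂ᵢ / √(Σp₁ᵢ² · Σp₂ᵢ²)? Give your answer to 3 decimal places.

0.614

Convert percentages to proportions (divide by 100).
Σ p₁ᵢp₂ᵢ = 0.0156 + 0.0592 + 0.0168 + 0.0945 + 0.0018 = 0.1879
Σp_1ᵢ² = 0.39² + 0.16² + 0.21² + 0.21² + 0.03² = 0.1521 + 0.0256 + 0.0441 + 0.0441 + 0.0009 = 0.2668
Σp_2ᵢ² = 0.04² + 0.37² + 0.08² + 0.45² + 0.06² = 0.0016 + 0.1369 + 0.0064 + 0.2025 + 0.0036 = 0.3510
O = 0.1879 / √(0.2668 × 0.3510) = 0.1879 / 0.306018 = 0.61402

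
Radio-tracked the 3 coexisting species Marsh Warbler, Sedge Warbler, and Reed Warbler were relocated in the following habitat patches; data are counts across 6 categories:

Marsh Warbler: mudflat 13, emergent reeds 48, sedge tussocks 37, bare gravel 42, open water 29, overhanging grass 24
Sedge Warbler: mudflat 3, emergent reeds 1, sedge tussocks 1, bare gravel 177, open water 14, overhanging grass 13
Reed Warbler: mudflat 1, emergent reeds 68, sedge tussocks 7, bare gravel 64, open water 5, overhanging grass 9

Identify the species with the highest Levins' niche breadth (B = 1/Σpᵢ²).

Marsh Warbler

Proportions for Marsh Warbler (n=193): 13/193=0.0674, 48/193=0.2487, 37/193=0.1917, 42/193=0.2176, 29/193=0.1503, 24/193=0.1244
Proportions for Sedge Warbler (n=209): 3/209=0.0144, 1/209=0.0048, 1/209=0.0048, 177/209=0.8469, 14/209=0.0670, 13/209=0.0622
Proportions for Reed Warbler (n=154): 1/154=0.0065, 68/154=0.4416, 7/154=0.0455, 64/154=0.4156, 5/154=0.0325, 9/154=0.0584
Σp_Marsᵢ² = 0.0674² + 0.2487² + 0.1917² + 0.2176² + 0.1503² + 0.1244² = 0.004543 + 0.061852 + 0.036749 + 0.047350 + 0.022590 + 0.015475 = 0.188559
B_Mars = 1 / 0.188559 = 5.3034
Σp_Sedgᵢ² = 0.0144² + 0.0048² + 0.0048² + 0.8469² + 0.0670² + 0.0622² = 0.000207 + 0.000023 + 0.000023 + 0.717240 + 0.004489 + 0.003869 = 0.725851
B_Sedg = 1 / 0.725851 = 1.3777
Σp_Reedᵢ² = 0.0065² + 0.4416² + 0.0455² + 0.4156² + 0.0325² + 0.0584² = 0.000042 + 0.195011 + 0.002070 + 0.172723 + 0.001056 + 0.003411 = 0.374313
B_Reed = 1 / 0.374313 = 2.6716
Highest B → broadest niche (most generalist): Marsh Warbler (B = 5.30).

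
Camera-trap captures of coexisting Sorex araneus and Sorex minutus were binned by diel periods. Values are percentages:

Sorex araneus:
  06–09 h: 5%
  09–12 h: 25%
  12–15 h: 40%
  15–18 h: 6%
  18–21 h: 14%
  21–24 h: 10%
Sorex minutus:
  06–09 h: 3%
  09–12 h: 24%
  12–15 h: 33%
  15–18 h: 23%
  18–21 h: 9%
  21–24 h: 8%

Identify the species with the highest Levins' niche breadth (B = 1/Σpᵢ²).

Convert percentages to proportions (divide by 100).
Σp_aranᵢ² = 0.05² + 0.25² + 0.40² + 0.06² + 0.14² + 0.10² = 0.0025 + 0.0625 + 0.1600 + 0.0036 + 0.0196 + 0.0100 = 0.2582
B_aran = 1 / 0.2582 = 3.8730
Σp_minuᵢ² = 0.03² + 0.24² + 0.33² + 0.23² + 0.09² + 0.08² = 0.0009 + 0.0576 + 0.1089 + 0.0529 + 0.0081 + 0.0064 = 0.2348
B_minu = 1 / 0.2348 = 4.2589
Highest B → broadest niche (most generalist): Sorex minutus (B = 4.26).

Sorex minutus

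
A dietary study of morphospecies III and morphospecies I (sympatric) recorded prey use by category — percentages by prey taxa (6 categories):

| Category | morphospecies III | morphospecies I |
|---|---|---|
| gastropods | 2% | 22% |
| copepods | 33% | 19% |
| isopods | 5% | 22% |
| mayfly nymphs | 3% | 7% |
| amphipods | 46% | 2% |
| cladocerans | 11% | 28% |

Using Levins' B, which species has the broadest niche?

Convert percentages to proportions (divide by 100).
Σp_IIIᵢ² = 0.02² + 0.33² + 0.05² + 0.03² + 0.46² + 0.11² = 0.0004 + 0.1089 + 0.0025 + 0.0009 + 0.2116 + 0.0121 = 0.3364
B_III = 1 / 0.3364 = 2.9727
Σp_Iᵢ² = 0.22² + 0.19² + 0.22² + 0.07² + 0.02² + 0.28² = 0.0484 + 0.0361 + 0.0484 + 0.0049 + 0.0004 + 0.0784 = 0.2166
B_I = 1 / 0.2166 = 4.6168
Highest B → broadest niche (most generalist): morphospecies I (B = 4.62).

morphospecies I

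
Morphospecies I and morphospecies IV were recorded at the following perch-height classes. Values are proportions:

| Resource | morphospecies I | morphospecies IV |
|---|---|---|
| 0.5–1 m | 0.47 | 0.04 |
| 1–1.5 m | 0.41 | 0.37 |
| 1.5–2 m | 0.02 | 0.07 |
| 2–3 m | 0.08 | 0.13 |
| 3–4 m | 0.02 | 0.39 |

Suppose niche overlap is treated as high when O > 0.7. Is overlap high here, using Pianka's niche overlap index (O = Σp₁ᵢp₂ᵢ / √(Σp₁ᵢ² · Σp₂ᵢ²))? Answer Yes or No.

Σ p₁ᵢp₂ᵢ = 0.0188 + 0.1517 + 0.0014 + 0.0104 + 0.0078 = 0.1901
Σp_1ᵢ² = 0.47² + 0.41² + 0.02² + 0.08² + 0.02² = 0.2209 + 0.1681 + 0.0004 + 0.0064 + 0.0004 = 0.3962
Σp_2ᵢ² = 0.04² + 0.37² + 0.07² + 0.13² + 0.39² = 0.0016 + 0.1369 + 0.0049 + 0.0169 + 0.1521 = 0.3124
O = 0.1901 / √(0.3962 × 0.3124) = 0.1901 / 0.35181 = 0.5403
O = 0.5403 < 0.7 → No.

No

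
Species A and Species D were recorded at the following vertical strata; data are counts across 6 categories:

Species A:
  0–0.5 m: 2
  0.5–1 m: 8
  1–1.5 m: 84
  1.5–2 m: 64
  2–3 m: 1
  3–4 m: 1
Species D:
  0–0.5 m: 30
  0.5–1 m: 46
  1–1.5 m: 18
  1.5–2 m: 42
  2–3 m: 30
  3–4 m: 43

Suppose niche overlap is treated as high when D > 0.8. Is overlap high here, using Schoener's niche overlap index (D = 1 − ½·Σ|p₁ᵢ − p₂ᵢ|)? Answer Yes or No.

No

Proportions for Species A (n=160): 2/160=0.0125, 8/160=0.0500, 84/160=0.5250, 64/160=0.4000, 1/160=0.0063, 1/160=0.0063
Proportions for Species D (n=209): 30/209=0.1435, 46/209=0.2201, 18/209=0.0861, 42/209=0.2010, 30/209=0.1435, 43/209=0.2057
Σ|p₁ᵢ − p₂ᵢ| = 0.1310 + 0.1701 + 0.4389 + 0.1990 + 0.1372 + 0.1994 = 1.2756
D = 1 − ½ × 1.2756 = 1 − 0.63780 = 0.36220
D = 0.36220 < 0.8 → No.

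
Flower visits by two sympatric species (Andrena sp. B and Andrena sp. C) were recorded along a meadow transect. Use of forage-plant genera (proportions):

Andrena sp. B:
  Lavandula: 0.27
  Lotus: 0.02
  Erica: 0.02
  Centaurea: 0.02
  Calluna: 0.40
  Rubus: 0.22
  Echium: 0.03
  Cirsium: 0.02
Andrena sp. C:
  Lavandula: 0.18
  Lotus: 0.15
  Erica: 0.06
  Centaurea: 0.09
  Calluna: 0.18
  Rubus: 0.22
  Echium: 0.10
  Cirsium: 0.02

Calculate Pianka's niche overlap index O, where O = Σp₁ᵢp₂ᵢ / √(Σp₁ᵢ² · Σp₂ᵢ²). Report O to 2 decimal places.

0.84

Σ p₁ᵢp₂ᵢ = 0.0486 + 0.0030 + 0.0012 + 0.0018 + 0.0720 + 0.0484 + 0.0030 + 0.0004 = 0.1784
Σp_1ᵢ² = 0.27² + 0.02² + 0.02² + 0.02² + 0.40² + 0.22² + 0.03² + 0.02² = 0.0729 + 0.0004 + 0.0004 + 0.0004 + 0.1600 + 0.0484 + 0.0009 + 0.0004 = 0.2838
Σp_2ᵢ² = 0.18² + 0.15² + 0.06² + 0.09² + 0.18² + 0.22² + 0.10² + 0.02² = 0.0324 + 0.0225 + 0.0036 + 0.0081 + 0.0324 + 0.0484 + 0.0100 + 0.0004 = 0.1578
O = 0.1784 / √(0.2838 × 0.1578) = 0.1784 / 0.21162 = 0.8430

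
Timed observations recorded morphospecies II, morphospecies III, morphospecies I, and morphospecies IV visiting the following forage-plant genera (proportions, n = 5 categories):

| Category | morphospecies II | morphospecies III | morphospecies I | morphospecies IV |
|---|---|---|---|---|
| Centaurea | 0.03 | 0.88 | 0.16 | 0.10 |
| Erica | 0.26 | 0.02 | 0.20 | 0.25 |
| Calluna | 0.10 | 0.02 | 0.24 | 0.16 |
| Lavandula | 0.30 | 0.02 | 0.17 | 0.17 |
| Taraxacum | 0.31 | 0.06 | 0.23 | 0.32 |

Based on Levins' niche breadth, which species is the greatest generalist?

Σp_IIᵢ² = 0.03² + 0.26² + 0.10² + 0.30² + 0.31² = 0.0009 + 0.0676 + 0.0100 + 0.0900 + 0.0961 = 0.2646
B_II = 1 / 0.2646 = 3.7793
Σp_IIIᵢ² = 0.88² + 0.02² + 0.02² + 0.02² + 0.06² = 0.7744 + 0.0004 + 0.0004 + 0.0004 + 0.0036 = 0.7792
B_III = 1 / 0.7792 = 1.2834
Σp_Iᵢ² = 0.16² + 0.20² + 0.24² + 0.17² + 0.23² = 0.0256 + 0.0400 + 0.0576 + 0.0289 + 0.0529 = 0.2050
B_I = 1 / 0.2050 = 4.8780
Σp_IVᵢ² = 0.10² + 0.25² + 0.16² + 0.17² + 0.32² = 0.0100 + 0.0625 + 0.0256 + 0.0289 + 0.1024 = 0.2294
B_IV = 1 / 0.2294 = 4.3592
Highest B → broadest niche (most generalist): morphospecies I (B = 4.88).

morphospecies I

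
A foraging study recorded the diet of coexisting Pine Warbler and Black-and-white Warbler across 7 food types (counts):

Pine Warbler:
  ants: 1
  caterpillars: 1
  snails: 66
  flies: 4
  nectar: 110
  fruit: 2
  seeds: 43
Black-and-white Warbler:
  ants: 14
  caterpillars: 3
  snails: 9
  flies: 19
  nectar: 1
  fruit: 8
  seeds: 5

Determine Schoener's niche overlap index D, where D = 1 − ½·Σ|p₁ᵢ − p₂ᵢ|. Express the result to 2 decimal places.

0.29

Proportions for Pine Warbler (n=227): 1/227=0.0044, 1/227=0.0044, 66/227=0.2907, 4/227=0.0176, 110/227=0.4846, 2/227=0.0088, 43/227=0.1894
Proportions for Black-and-white Warbler (n=59): 14/59=0.2373, 3/59=0.0508, 9/59=0.1525, 19/59=0.3220, 1/59=0.0169, 8/59=0.1356, 5/59=0.0847
Σ|p₁ᵢ − p₂ᵢ| = 0.2329 + 0.0464 + 0.1382 + 0.3044 + 0.4677 + 0.1268 + 0.1047 = 1.4211
D = 1 − ½ × 1.4211 = 1 − 0.71055 = 0.28945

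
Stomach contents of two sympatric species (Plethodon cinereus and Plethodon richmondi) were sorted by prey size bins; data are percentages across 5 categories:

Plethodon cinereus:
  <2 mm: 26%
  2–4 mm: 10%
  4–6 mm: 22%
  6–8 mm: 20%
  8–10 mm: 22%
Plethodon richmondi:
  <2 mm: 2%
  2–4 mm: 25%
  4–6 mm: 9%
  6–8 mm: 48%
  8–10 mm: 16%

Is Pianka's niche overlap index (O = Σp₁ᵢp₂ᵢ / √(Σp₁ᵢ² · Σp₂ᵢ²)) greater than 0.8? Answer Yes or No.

Convert percentages to proportions (divide by 100).
Σ p₁ᵢp₂ᵢ = 0.0052 + 0.0250 + 0.0198 + 0.0960 + 0.0352 = 0.1812
Σp_1ᵢ² = 0.26² + 0.10² + 0.22² + 0.20² + 0.22² = 0.0676 + 0.0100 + 0.0484 + 0.0400 + 0.0484 = 0.2144
Σp_2ᵢ² = 0.02² + 0.25² + 0.09² + 0.48² + 0.16² = 0.0004 + 0.0625 + 0.0081 + 0.2304 + 0.0256 = 0.3270
O = 0.1812 / √(0.2144 × 0.3270) = 0.1812 / 0.26478 = 0.6843
O = 0.6843 < 0.8 → No.

No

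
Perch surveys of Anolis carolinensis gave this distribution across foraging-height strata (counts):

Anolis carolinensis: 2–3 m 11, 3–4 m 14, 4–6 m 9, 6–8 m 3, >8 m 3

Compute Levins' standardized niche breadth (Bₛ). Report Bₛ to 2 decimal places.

Proportions for Anolis carolinensis (n=40): 11/40=0.2750, 14/40=0.3500, 9/40=0.2250, 3/40=0.0750, 3/40=0.0750
Σpᵢ² = 0.2750² + 0.3500² + 0.2250² + 0.0750² + 0.0750² = 0.075625 + 0.122500 + 0.050625 + 0.005625 + 0.005625 = 0.260000
B = 1 / 0.260000 = 3.8462
Bₛ = (B − 1)/(n − 1) = (3.8462 − 1)/(5 − 1) = 2.8462/4 = 0.7116

0.71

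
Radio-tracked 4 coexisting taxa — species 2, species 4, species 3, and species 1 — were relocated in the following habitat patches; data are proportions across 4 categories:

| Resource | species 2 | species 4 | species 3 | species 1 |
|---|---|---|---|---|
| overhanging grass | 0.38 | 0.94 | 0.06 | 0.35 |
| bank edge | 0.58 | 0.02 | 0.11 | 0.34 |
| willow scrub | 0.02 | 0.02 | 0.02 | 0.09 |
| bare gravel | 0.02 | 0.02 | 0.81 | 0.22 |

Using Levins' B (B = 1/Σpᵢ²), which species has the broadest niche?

species 1

Σp_2ᵢ² = 0.38² + 0.58² + 0.02² + 0.02² = 0.1444 + 0.3364 + 0.0004 + 0.0004 = 0.4816
B_2 = 1 / 0.4816 = 2.0764
Σp_4ᵢ² = 0.94² + 0.02² + 0.02² + 0.02² = 0.8836 + 0.0004 + 0.0004 + 0.0004 = 0.8848
B_4 = 1 / 0.8848 = 1.1302
Σp_3ᵢ² = 0.06² + 0.11² + 0.02² + 0.81² = 0.0036 + 0.0121 + 0.0004 + 0.6561 = 0.6722
B_3 = 1 / 0.6722 = 1.4877
Σp_1ᵢ² = 0.35² + 0.34² + 0.09² + 0.22² = 0.1225 + 0.1156 + 0.0081 + 0.0484 = 0.2946
B_1 = 1 / 0.2946 = 3.3944
Highest B → broadest niche (most generalist): species 1 (B = 3.39).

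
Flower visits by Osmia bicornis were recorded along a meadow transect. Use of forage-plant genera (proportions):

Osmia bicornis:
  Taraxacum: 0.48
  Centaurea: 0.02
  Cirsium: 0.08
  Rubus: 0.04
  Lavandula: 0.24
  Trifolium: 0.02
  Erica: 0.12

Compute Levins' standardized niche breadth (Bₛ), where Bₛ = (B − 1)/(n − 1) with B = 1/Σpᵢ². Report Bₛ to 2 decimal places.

Σpᵢ² = 0.48² + 0.02² + 0.08² + 0.04² + 0.24² + 0.02² + 0.12² = 0.2304 + 0.0004 + 0.0064 + 0.0016 + 0.0576 + 0.0004 + 0.0144 = 0.3112
B = 1 / 0.3112 = 3.2134
Bₛ = (B − 1)/(n − 1) = (3.2134 − 1)/(7 − 1) = 2.2134/6 = 0.3689

0.37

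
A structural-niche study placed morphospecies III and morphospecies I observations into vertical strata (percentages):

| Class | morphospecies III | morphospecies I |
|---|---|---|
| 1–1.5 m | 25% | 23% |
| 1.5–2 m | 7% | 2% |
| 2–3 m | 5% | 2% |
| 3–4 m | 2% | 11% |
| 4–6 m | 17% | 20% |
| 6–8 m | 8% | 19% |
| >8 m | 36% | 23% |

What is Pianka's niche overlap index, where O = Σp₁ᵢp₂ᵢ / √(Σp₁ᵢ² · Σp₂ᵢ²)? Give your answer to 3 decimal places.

Convert percentages to proportions (divide by 100).
Σ p₁ᵢp₂ᵢ = 0.0575 + 0.0014 + 0.0010 + 0.0022 + 0.0340 + 0.0152 + 0.0828 = 0.1941
Σp_1ᵢ² = 0.25² + 0.07² + 0.05² + 0.02² + 0.17² + 0.08² + 0.36² = 0.0625 + 0.0049 + 0.0025 + 0.0004 + 0.0289 + 0.0064 + 0.1296 = 0.2352
Σp_2ᵢ² = 0.23² + 0.02² + 0.02² + 0.11² + 0.20² + 0.19² + 0.23² = 0.0529 + 0.0004 + 0.0004 + 0.0121 + 0.0400 + 0.0361 + 0.0529 = 0.1948
O = 0.1941 / √(0.2352 × 0.1948) = 0.1941 / 0.214049 = 0.90680

0.907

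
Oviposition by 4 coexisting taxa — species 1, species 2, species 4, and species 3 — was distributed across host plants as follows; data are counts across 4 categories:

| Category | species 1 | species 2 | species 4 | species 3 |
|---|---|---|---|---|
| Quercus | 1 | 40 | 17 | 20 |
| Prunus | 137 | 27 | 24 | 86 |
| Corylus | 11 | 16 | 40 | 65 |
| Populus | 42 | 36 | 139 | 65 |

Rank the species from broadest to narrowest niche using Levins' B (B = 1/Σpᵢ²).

species 2 > species 3 > species 4 > species 1

Proportions for species 1 (n=191): 1/191=0.0052, 137/191=0.7173, 11/191=0.0576, 42/191=0.2199
Proportions for species 2 (n=119): 40/119=0.3361, 27/119=0.2269, 16/119=0.1345, 36/119=0.3025
Proportions for species 4 (n=220): 17/220=0.0773, 24/220=0.1091, 40/220=0.1818, 139/220=0.6318
Proportions for species 3 (n=236): 20/236=0.0847, 86/236=0.3644, 65/236=0.2754, 65/236=0.2754
Σp_1ᵢ² = 0.0052² + 0.7173² + 0.0576² + 0.2199² = 0.000027 + 0.514519 + 0.003318 + 0.048356 = 0.566220
B_1 = 1 / 0.566220 = 1.7661
Σp_2ᵢ² = 0.3361² + 0.2269² + 0.1345² + 0.3025² = 0.112963 + 0.051484 + 0.018090 + 0.091506 = 0.274043
B_2 = 1 / 0.274043 = 3.6491
Σp_4ᵢ² = 0.0773² + 0.1091² + 0.1818² + 0.6318² = 0.005975 + 0.011903 + 0.033051 + 0.399171 = 0.450100
B_4 = 1 / 0.450100 = 2.2217
Σp_3ᵢ² = 0.0847² + 0.3644² + 0.2754² + 0.2754² = 0.007174 + 0.132787 + 0.075845 + 0.075845 = 0.291651
B_3 = 1 / 0.291651 = 3.4288
Ranking by B (broadest → narrowest): species 2 (3.65) > species 3 (3.43) > species 4 (2.22) > species 1 (1.77)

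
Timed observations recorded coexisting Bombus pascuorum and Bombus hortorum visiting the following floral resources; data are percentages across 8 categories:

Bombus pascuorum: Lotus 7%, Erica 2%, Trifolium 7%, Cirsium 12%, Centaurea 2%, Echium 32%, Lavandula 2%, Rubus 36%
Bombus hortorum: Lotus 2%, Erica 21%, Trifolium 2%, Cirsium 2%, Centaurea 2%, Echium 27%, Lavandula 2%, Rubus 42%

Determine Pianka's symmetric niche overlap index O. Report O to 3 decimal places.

0.899

Convert percentages to proportions (divide by 100).
Σ p₁ᵢp₂ᵢ = 0.0014 + 0.0042 + 0.0014 + 0.0024 + 0.0004 + 0.0864 + 0.0004 + 0.1512 = 0.2478
Σp_1ᵢ² = 0.07² + 0.02² + 0.07² + 0.12² + 0.02² + 0.32² + 0.02² + 0.36² = 0.0049 + 0.0004 + 0.0049 + 0.0144 + 0.0004 + 0.1024 + 0.0004 + 0.1296 = 0.2574
Σp_2ᵢ² = 0.02² + 0.21² + 0.02² + 0.02² + 0.02² + 0.27² + 0.02² + 0.42² = 0.0004 + 0.0441 + 0.0004 + 0.0004 + 0.0004 + 0.0729 + 0.0004 + 0.1764 = 0.2954
O = 0.2478 / √(0.2574 × 0.2954) = 0.2478 / 0.275746 = 0.89865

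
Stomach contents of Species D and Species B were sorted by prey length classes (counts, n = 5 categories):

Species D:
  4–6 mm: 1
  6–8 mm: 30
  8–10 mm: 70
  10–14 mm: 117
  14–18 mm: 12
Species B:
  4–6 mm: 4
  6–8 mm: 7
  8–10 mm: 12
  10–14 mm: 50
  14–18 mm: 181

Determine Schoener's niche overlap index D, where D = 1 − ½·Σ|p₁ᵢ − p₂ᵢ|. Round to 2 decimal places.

0.33

Proportions for Species D (n=230): 1/230=0.0043, 30/230=0.1304, 70/230=0.3043, 117/230=0.5087, 12/230=0.0522
Proportions for Species B (n=254): 4/254=0.0157, 7/254=0.0276, 12/254=0.0472, 50/254=0.1969, 181/254=0.7126
Σ|p₁ᵢ − p₂ᵢ| = 0.0114 + 0.1028 + 0.2571 + 0.3118 + 0.6604 = 1.3435
D = 1 − ½ × 1.3435 = 1 − 0.67175 = 0.32825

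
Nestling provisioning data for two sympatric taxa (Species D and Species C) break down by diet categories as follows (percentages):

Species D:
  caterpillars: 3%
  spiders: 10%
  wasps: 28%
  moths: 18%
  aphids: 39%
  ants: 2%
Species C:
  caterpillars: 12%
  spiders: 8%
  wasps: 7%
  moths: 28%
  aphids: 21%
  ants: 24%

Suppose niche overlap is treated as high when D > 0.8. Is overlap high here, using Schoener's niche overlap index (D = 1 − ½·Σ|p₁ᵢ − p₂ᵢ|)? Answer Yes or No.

No

Convert percentages to proportions (divide by 100).
Σ|p₁ᵢ − p₂ᵢ| = 0.09 + 0.02 + 0.21 + 0.10 + 0.18 + 0.22 = 0.82
D = 1 − ½ × 0.82 = 1 − 0.410 = 0.5900
D = 0.5900 < 0.8 → No.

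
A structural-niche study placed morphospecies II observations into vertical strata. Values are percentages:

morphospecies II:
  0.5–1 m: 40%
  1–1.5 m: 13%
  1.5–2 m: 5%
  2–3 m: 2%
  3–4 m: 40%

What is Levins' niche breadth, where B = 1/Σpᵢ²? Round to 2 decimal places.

2.94

Convert percentages to proportions (divide by 100).
Σpᵢ² = 0.40² + 0.13² + 0.05² + 0.02² + 0.40² = 0.1600 + 0.0169 + 0.0025 + 0.0004 + 0.1600 = 0.3398
B = 1 / 0.3398 = 2.9429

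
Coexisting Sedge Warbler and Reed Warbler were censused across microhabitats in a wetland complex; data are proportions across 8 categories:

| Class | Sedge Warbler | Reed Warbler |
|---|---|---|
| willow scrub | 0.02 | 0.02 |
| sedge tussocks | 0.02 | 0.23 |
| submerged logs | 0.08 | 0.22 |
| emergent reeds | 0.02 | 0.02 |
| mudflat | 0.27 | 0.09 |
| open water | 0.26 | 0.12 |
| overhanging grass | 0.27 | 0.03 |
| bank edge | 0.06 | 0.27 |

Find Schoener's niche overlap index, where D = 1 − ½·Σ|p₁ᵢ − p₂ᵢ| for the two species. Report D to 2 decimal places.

Σ|p₁ᵢ − p₂ᵢ| = 0.00 + 0.21 + 0.14 + 0.00 + 0.18 + 0.14 + 0.24 + 0.21 = 1.12
D = 1 − ½ × 1.12 = 1 − 0.560 = 0.4400

0.44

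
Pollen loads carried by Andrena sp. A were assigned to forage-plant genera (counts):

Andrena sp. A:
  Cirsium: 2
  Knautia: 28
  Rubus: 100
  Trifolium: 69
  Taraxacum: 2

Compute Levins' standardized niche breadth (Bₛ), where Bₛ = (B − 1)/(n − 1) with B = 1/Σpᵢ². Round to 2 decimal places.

0.40

Proportions for Andrena sp. A (n=201): 2/201=0.0100, 28/201=0.1393, 100/201=0.4975, 69/201=0.3433, 2/201=0.0100
Σpᵢ² = 0.0100² + 0.1393² + 0.4975² + 0.3433² + 0.0100² = 0.000100 + 0.019404 + 0.247506 + 0.117855 + 0.000100 = 0.384965
B = 1 / 0.384965 = 2.5976
Bₛ = (B − 1)/(n − 1) = (2.5976 − 1)/(5 − 1) = 1.5976/4 = 0.3994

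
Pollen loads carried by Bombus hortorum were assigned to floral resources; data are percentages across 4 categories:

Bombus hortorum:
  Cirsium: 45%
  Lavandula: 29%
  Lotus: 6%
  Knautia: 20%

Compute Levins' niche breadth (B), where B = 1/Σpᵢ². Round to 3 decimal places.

3.028

Convert percentages to proportions (divide by 100).
Σpᵢ² = 0.45² + 0.29² + 0.06² + 0.20² = 0.2025 + 0.0841 + 0.0036 + 0.0400 = 0.3302
B = 1 / 0.3302 = 3.02847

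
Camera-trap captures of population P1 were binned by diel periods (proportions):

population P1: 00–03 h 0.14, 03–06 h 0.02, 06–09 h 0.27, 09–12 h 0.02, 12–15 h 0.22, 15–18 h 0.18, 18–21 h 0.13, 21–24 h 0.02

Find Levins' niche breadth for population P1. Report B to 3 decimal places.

5.225

Σpᵢ² = 0.14² + 0.02² + 0.27² + 0.02² + 0.22² + 0.18² + 0.13² + 0.02² = 0.0196 + 0.0004 + 0.0729 + 0.0004 + 0.0484 + 0.0324 + 0.0169 + 0.0004 = 0.1914
B = 1 / 0.1914 = 5.22466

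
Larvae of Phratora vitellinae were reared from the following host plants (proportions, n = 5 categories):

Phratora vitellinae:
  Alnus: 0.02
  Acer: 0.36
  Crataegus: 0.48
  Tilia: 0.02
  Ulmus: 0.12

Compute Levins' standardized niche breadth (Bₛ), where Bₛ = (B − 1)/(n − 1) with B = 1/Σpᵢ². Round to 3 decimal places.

0.416

Σpᵢ² = 0.02² + 0.36² + 0.48² + 0.02² + 0.12² = 0.0004 + 0.1296 + 0.2304 + 0.0004 + 0.0144 = 0.3752
B = 1 / 0.3752 = 2.66525
Bₛ = (B − 1)/(n − 1) = (2.66525 − 1)/(5 − 1) = 1.66525/4 = 0.41631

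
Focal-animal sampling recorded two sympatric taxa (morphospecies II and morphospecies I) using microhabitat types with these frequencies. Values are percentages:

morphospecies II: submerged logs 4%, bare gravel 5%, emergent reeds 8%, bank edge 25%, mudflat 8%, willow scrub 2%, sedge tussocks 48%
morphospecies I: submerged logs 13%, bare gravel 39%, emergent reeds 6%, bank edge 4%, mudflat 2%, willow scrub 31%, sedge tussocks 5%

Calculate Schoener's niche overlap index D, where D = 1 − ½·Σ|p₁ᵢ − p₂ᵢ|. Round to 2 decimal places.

0.28

Convert percentages to proportions (divide by 100).
Σ|p₁ᵢ − p₂ᵢ| = 0.09 + 0.34 + 0.02 + 0.21 + 0.06 + 0.29 + 0.43 = 1.44
D = 1 − ½ × 1.44 = 1 − 0.720 = 0.2800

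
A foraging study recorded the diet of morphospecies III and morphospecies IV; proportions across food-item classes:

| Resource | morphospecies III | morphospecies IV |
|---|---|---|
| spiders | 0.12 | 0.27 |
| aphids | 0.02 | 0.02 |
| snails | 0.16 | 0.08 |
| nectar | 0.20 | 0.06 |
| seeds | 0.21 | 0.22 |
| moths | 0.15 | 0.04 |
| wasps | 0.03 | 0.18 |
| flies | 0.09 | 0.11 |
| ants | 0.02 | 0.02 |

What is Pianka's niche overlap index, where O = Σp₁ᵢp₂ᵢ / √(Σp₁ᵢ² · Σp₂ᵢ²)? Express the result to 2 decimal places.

0.75

Σ p₁ᵢp₂ᵢ = 0.0324 + 0.0004 + 0.0128 + 0.0120 + 0.0462 + 0.0060 + 0.0054 + 0.0099 + 0.0004 = 0.1255
Σp_1ᵢ² = 0.12² + 0.02² + 0.16² + 0.20² + 0.21² + 0.15² + 0.03² + 0.09² + 0.02² = 0.0144 + 0.0004 + 0.0256 + 0.0400 + 0.0441 + 0.0225 + 0.0009 + 0.0081 + 0.0004 = 0.1564
Σp_2ᵢ² = 0.27² + 0.02² + 0.08² + 0.06² + 0.22² + 0.04² + 0.18² + 0.11² + 0.02² = 0.0729 + 0.0004 + 0.0064 + 0.0036 + 0.0484 + 0.0016 + 0.0324 + 0.0121 + 0.0004 = 0.1782
O = 0.1255 / √(0.1564 × 0.1782) = 0.1255 / 0.16694 = 0.7518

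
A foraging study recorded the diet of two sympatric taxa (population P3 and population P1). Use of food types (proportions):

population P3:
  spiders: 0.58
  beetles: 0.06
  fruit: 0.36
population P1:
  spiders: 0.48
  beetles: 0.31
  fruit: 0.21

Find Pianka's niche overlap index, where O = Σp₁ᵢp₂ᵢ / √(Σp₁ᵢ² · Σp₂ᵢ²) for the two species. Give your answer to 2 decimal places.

0.89

Σ p₁ᵢp₂ᵢ = 0.2784 + 0.0186 + 0.0756 = 0.3726
Σp_1ᵢ² = 0.58² + 0.06² + 0.36² = 0.3364 + 0.0036 + 0.1296 = 0.4696
Σp_2ᵢ² = 0.48² + 0.31² + 0.21² = 0.2304 + 0.0961 + 0.0441 = 0.3706
O = 0.3726 / √(0.4696 × 0.3706) = 0.3726 / 0.41717 = 0.8932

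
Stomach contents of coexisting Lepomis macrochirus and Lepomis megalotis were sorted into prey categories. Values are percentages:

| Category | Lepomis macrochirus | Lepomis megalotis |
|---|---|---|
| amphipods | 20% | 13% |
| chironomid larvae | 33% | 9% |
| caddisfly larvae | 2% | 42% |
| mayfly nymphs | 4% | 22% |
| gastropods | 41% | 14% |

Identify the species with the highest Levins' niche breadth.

Convert percentages to proportions (divide by 100).
Σp_macrᵢ² = 0.20² + 0.33² + 0.02² + 0.04² + 0.41² = 0.0400 + 0.1089 + 0.0004 + 0.0016 + 0.1681 = 0.3190
B_macr = 1 / 0.3190 = 3.1348
Σp_megaᵢ² = 0.13² + 0.09² + 0.42² + 0.22² + 0.14² = 0.0169 + 0.0081 + 0.1764 + 0.0484 + 0.0196 = 0.2694
B_mega = 1 / 0.2694 = 3.7120
Highest B → broadest niche (most generalist): Lepomis megalotis (B = 3.71).

Lepomis megalotis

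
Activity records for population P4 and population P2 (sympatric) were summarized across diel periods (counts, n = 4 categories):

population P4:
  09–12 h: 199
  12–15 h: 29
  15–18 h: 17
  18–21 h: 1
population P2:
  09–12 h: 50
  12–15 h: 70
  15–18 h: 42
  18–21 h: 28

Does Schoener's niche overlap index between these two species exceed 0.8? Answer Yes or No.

Proportions for population P4 (n=246): 199/246=0.8089, 29/246=0.1179, 17/246=0.0691, 1/246=0.0041
Proportions for population P2 (n=190): 50/190=0.2632, 70/190=0.3684, 42/190=0.2211, 28/190=0.1474
Σ|p₁ᵢ − p₂ᵢ| = 0.5457 + 0.2505 + 0.1520 + 0.1433 = 1.0915
D = 1 − ½ × 1.0915 = 1 − 0.54575 = 0.45425
D = 0.45425 < 0.8 → No.

No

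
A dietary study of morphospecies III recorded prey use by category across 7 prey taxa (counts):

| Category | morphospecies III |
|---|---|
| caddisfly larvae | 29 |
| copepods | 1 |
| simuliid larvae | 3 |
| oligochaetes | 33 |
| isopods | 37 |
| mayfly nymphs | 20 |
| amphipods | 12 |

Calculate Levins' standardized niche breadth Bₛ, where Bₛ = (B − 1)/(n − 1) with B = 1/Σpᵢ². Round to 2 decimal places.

0.62

Proportions for morphospecies III (n=135): 29/135=0.2148, 1/135=0.0074, 3/135=0.0222, 33/135=0.2444, 37/135=0.2741, 20/135=0.1481, 12/135=0.0889
Σpᵢ² = 0.2148² + 0.0074² + 0.0222² + 0.2444² + 0.2741² + 0.1481² + 0.0889² = 0.046139 + 0.000055 + 0.000493 + 0.059731 + 0.075131 + 0.021934 + 0.007903 = 0.211386
B = 1 / 0.211386 = 4.7307
Bₛ = (B − 1)/(n − 1) = (4.7307 − 1)/(7 − 1) = 3.7307/6 = 0.6218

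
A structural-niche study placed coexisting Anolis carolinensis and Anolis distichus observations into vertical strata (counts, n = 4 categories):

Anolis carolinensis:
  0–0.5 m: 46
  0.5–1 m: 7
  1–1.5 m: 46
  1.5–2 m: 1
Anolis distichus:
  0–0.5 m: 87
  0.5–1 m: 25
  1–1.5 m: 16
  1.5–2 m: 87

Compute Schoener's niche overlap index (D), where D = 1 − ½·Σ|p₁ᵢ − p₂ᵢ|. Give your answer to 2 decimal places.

0.56

Proportions for Anolis carolinensis (n=100): 46/100=0.4600, 7/100=0.0700, 46/100=0.4600, 1/100=0.0100
Proportions for Anolis distichus (n=215): 87/215=0.4047, 25/215=0.1163, 16/215=0.0744, 87/215=0.4047
Σ|p₁ᵢ − p₂ᵢ| = 0.0553 + 0.0463 + 0.3856 + 0.3947 = 0.8819
D = 1 − ½ × 0.8819 = 1 − 0.44095 = 0.55905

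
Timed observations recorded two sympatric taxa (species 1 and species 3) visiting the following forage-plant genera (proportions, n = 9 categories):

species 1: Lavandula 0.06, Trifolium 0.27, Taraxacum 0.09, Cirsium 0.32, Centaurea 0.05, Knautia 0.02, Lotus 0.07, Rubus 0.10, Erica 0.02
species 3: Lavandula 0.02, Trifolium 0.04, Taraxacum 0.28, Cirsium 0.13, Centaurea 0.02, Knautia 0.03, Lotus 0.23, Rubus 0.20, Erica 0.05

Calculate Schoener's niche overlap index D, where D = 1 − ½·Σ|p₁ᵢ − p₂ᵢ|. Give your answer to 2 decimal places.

Σ|p₁ᵢ − p₂ᵢ| = 0.04 + 0.23 + 0.19 + 0.19 + 0.03 + 0.01 + 0.16 + 0.10 + 0.03 = 0.98
D = 1 − ½ × 0.98 = 1 − 0.490 = 0.5100

0.51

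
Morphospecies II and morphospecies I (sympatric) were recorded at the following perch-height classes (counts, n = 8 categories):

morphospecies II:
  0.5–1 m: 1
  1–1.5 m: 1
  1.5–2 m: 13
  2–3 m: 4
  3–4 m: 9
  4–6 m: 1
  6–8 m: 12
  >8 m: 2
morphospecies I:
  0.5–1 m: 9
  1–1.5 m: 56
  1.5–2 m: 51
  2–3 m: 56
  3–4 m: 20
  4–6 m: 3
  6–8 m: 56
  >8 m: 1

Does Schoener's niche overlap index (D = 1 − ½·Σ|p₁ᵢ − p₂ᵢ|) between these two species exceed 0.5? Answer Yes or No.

Yes

Proportions for morphospecies II (n=43): 1/43=0.0233, 1/43=0.0233, 13/43=0.3023, 4/43=0.0930, 9/43=0.2093, 1/43=0.0233, 12/43=0.2791, 2/43=0.0465
Proportions for morphospecies I (n=252): 9/252=0.0357, 56/252=0.2222, 51/252=0.2024, 56/252=0.2222, 20/252=0.0794, 3/252=0.0119, 56/252=0.2222, 1/252=0.0040
Σ|p₁ᵢ − p₂ᵢ| = 0.0124 + 0.1989 + 0.0999 + 0.1292 + 0.1299 + 0.0114 + 0.0569 + 0.0425 = 0.6811
D = 1 − ½ × 0.6811 = 1 − 0.34055 = 0.65945
D = 0.65945 > 0.5 → Yes.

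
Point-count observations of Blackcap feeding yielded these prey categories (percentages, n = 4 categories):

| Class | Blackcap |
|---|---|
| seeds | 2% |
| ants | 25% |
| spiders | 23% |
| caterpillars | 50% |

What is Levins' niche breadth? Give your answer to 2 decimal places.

2.73

Convert percentages to proportions (divide by 100).
Σpᵢ² = 0.02² + 0.25² + 0.23² + 0.50² = 0.0004 + 0.0625 + 0.0529 + 0.2500 = 0.3658
B = 1 / 0.3658 = 2.7337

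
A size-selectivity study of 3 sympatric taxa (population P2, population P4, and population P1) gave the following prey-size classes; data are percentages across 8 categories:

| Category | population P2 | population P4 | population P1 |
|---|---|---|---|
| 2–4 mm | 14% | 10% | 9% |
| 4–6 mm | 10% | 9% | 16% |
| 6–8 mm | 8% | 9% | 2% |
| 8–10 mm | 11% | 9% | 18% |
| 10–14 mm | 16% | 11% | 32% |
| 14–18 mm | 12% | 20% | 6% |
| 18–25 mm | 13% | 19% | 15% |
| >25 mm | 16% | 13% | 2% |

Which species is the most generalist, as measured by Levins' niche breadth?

Convert percentages to proportions (divide by 100).
Σp_P2ᵢ² = 0.14² + 0.10² + 0.08² + 0.11² + 0.16² + 0.12² + 0.13² + 0.16² = 0.0196 + 0.0100 + 0.0064 + 0.0121 + 0.0256 + 0.0144 + 0.0169 + 0.0256 = 0.1306
B_P2 = 1 / 0.1306 = 7.6570
Σp_P4ᵢ² = 0.10² + 0.09² + 0.09² + 0.09² + 0.11² + 0.20² + 0.19² + 0.13² = 0.0100 + 0.0081 + 0.0081 + 0.0081 + 0.0121 + 0.0400 + 0.0361 + 0.0169 = 0.1394
B_P4 = 1 / 0.1394 = 7.1736
Σp_P1ᵢ² = 0.09² + 0.16² + 0.02² + 0.18² + 0.32² + 0.06² + 0.15² + 0.02² = 0.0081 + 0.0256 + 0.0004 + 0.0324 + 0.1024 + 0.0036 + 0.0225 + 0.0004 = 0.1954
B_P1 = 1 / 0.1954 = 5.1177
Highest B → broadest niche (most generalist): population P2 (B = 7.66).

population P2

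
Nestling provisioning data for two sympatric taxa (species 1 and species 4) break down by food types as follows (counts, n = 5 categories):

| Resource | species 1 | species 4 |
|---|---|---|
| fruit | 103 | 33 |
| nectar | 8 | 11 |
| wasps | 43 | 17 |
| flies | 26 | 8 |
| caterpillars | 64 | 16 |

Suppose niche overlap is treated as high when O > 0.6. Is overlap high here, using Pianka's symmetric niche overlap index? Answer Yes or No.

Proportions for species 1 (n=244): 103/244=0.4221, 8/244=0.0328, 43/244=0.1762, 26/244=0.1066, 64/244=0.2623
Proportions for species 4 (n=85): 33/85=0.3882, 11/85=0.1294, 17/85=0.2000, 8/85=0.0941, 16/85=0.1882
Σ p₁ᵢp₂ᵢ = 0.163859 + 0.004244 + 0.035240 + 0.010031 + 0.049365 = 0.262739
Σp_1ᵢ² = 0.4221² + 0.0328² + 0.1762² + 0.1066² + 0.2623² = 0.178168 + 0.001076 + 0.031046 + 0.011364 + 0.068801 = 0.290455
Σp_2ᵢ² = 0.3882² + 0.1294² + 0.2000² + 0.0941² + 0.1882² = 0.150699 + 0.016744 + 0.040000 + 0.008855 + 0.035419 = 0.251717
O = 0.262739 / √(0.290455 × 0.251717) = 0.262739 / 0.2703932 = 0.9717
O = 0.9717 > 0.6 → Yes.

Yes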